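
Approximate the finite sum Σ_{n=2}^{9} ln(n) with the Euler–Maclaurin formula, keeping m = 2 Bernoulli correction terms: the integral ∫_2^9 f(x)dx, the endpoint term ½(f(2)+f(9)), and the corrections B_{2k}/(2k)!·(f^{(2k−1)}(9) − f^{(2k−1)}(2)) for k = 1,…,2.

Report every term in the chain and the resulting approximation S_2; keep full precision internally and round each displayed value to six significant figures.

∫_2^9 ln(x) dx evaluates to 11.3887.
Boundary: ½(f(2) + f(9)) = ½(0.693147 + 2.19722) = 1.44519.
Running total after boundary: 12.8339.
k=1: B_{2}/(2)! × [f^{(1)}(9) − f^{(1)}(2)] = 1/12 × (0.111111 − 0.500000) = -0.0324074.
After k=1: 12.8015.
k=2: B_{4}/(4)! × [f^{(3)}(9) − f^{(3)}(2)] = −1/720 × (0.00274348 − 0.250000) = 0.000343412.

S_2 ≈ 12.8018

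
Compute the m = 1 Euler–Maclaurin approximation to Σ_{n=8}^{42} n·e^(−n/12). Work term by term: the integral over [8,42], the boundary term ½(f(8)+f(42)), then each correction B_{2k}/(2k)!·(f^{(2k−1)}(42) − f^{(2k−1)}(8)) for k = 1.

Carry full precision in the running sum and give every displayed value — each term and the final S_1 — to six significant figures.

S_1 ≈ 106.319

The integral term ∫_8^42 x·e^(−x/12) dx = 103.652.
½[f(8) + f(42)] = ½[4.10734 + 1.26829] = 2.68781.
Integral + boundary = 106.340.
Correction k=1: B_{2}/2! · (f^{(1)}(42) − f^{(1)}(8)) = 1/12 · (-0.0754935 − 0.171139) = -0.0205527.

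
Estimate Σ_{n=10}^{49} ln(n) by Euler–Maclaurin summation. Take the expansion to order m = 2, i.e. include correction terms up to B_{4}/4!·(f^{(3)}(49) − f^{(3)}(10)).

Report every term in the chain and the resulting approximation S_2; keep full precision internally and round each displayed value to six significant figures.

S_2 ≈ 131.764

The integral term ∫_10^49 ln(x) dx = 128.673.
Endpoint term: (f(10) + f(49))/2 = (2.30259 + 3.89182)/2 = 3.09720.
Integral + boundary = 131.771.
Correction k=1: B_{2}/2! · (f^{(1)}(49) − f^{(1)}(10)) = 1/12 · (0.0204082 − 0.100000) = -0.00663265.
After k=1: 131.764.
Correction k=2: B_{4}/4! · (f^{(3)}(49) − f^{(3)}(10)) = −1/720 · (1.69997e-05 − 0.00200000) = 2.75417e-06.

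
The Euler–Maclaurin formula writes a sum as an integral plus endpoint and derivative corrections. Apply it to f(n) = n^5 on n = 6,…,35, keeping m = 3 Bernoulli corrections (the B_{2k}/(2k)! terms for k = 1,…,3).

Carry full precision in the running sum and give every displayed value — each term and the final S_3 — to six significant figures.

S_3 ≈ 3.33259e+08

∫_6^35 x^5 dx evaluates to 3.06370e+08.
Endpoint term: (f(6) + f(35))/2 = (7776.00 + 5.25219e+07)/2 = 2.62648e+07.
Running total after boundary: 3.32635e+08.
Correction k=1: B_{2}/2! · (f^{(1)}(35) − f^{(1)}(6)) = 1/12 · (7.50312e+06 − 6480.00) = 624720.
After k=1: 3.33259e+08.
Correction k=2: B_{4}/4! · (f^{(3)}(35) − f^{(3)}(6)) = −1/720 · (73500.0 − 2160.00) = -99.0833.
After k=2: 3.33259e+08.
Correction k=3: B_{6}/6! · (f^{(5)}(35) − f^{(5)}(6)) = 1/30240 · (120.000 − 120.000) = 0.00000.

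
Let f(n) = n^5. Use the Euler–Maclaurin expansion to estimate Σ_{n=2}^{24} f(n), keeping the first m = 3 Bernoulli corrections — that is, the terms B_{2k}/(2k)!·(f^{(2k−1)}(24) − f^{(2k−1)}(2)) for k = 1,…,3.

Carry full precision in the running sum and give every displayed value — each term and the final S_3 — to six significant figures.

The integral term ∫_2^24 x^5 dx = 3.18505e+07.
Endpoint term: (f(2) + f(24))/2 = (32.0000 + 7.96262e+06)/2 = 3.98133e+06.
Running total after boundary: 3.58318e+07.
Order-1 term: 1/12 · (1.65888e+06 − 80.0000) = 138233.
Partial sum through k=1: 3.59700e+07.
Order-2 term: −1/720 · (34560.0 − 240.000) = -47.6667.
Partial sum through k=2: 3.59700e+07.
Order-3 term: 1/30240 · (120.000 − 120.000) = 0.00000.

S_3 ≈ 3.59700e+07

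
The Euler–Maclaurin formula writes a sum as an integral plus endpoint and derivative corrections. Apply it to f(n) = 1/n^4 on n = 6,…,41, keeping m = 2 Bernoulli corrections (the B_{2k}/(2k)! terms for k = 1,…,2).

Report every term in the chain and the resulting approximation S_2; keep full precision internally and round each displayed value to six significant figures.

S_2 ≈ 0.00196662

The integral term ∫_6^41 1/x^4 dx = 0.00153837.
Endpoint term: (f(6) + f(41))/2 = (0.000771605 + 3.53887e-07)/2 = 0.000385979.
So far: 0.00192435.
k=1: B_{2}/(2)! × [f^{(1)}(41) − f^{(1)}(6)] = 1/12 × (-3.45256e-08 − (-0.000514403)) = 4.28641e-05.
After k=1: 0.00196722.
k=2: B_{4}/(4)! × [f^{(3)}(41) − f^{(3)}(6)] = −1/720 × (-6.16161e-10 − (-0.000428669)) = -5.95373e-07.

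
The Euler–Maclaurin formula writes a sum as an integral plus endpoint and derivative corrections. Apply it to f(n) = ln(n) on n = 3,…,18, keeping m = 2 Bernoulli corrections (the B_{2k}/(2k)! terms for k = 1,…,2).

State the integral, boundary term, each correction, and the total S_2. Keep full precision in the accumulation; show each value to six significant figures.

S_2 ≈ 35.7023

The integral term ∫_3^18 ln(x) dx = 33.7309.
Boundary: ½(f(3) + f(18)) = ½(1.09861 + 2.89037) = 1.99449.
Integral + boundary = 35.7253.
k=1: B_{2}/(2)! × [f^{(1)}(18) − f^{(1)}(3)] = 1/12 × (0.0555556 − 0.333333) = -0.0231481.
Running total after k=1: 35.7022.
k=2: B_{4}/(4)! × [f^{(3)}(18) − f^{(3)}(3)] = −1/720 × (0.000342936 − 0.0740741) = 0.000102404.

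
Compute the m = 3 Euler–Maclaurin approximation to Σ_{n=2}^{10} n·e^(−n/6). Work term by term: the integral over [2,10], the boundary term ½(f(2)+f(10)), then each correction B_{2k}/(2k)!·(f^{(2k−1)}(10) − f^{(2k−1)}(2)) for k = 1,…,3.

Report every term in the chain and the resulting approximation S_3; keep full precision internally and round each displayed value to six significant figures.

S_3 ≈ 17.8721

The integral term ∫_2^10 x·e^(−x/6) dx = 16.2614.
Boundary: ½(f(2) + f(10)) = ½(1.43306 + 1.88876) = 1.66091.
So far: 17.9224.
k=1: B_{2}/(2)! × [f^{(1)}(10) − f^{(1)}(2)] = 1/12 × (-0.125917 − 0.477688) = -0.0503004.
After k=1: 17.8721.
k=2: B_{4}/(4)! × [f^{(3)}(10) − f^{(3)}(2)] = −1/720 × (0.00699539 − 0.0530764) = 6.40014e-05.
After k=2: 17.8721.
k=3: B_{6}/(6)! × [f^{(5)}(10) − f^{(5)}(2)] = 1/30240 × (0.000485791 − 0.00258010) = -6.92563e-08.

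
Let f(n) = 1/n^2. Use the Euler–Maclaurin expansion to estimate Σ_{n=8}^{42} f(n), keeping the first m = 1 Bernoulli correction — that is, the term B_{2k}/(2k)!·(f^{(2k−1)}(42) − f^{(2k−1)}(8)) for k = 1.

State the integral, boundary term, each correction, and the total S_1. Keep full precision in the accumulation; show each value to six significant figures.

Integral: ∫_8^42 1/x^2 dx = 0.101190.
Endpoint term: (f(8) + f(42))/2 = (0.0156250 + 0.000566893)/2 = 0.00809595.
So far: 0.109286.
k=1: B_{2}/(2)! × [f^{(1)}(42) − f^{(1)}(8)] = 1/12 × (-2.69949e-05 − (-0.00390625)) = 0.000323271.

S_1 ≈ 0.109610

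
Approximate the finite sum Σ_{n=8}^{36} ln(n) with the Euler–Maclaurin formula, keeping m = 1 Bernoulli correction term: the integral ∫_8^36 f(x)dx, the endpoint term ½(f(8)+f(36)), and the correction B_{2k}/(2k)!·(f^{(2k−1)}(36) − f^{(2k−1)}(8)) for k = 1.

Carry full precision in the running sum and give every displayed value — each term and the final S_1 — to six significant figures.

S_1 ≈ 87.1945

The integral term ∫_8^36 ln(x) dx = 84.3711.
Endpoint term: (f(8) + f(36))/2 = (2.07944 + 3.58352)/2 = 2.83148.
So far: 87.2026.
k=1: B_{2}/(2)! × [f^{(1)}(36) − f^{(1)}(8)] = 1/12 × (0.0277778 − 0.125000) = -0.00810185.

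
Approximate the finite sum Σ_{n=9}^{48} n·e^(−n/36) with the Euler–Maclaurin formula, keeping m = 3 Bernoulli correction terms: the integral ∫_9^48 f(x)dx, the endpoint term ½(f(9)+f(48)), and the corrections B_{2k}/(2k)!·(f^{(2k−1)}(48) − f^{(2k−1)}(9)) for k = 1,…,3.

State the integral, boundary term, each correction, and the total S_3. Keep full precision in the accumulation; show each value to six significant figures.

S_3 ≈ 474.314

The integral term ∫_9^48 x·e^(−x/36) dx = 464.540.
Endpoint term: (f(9) + f(48))/2 = (7.00921 + 12.6527)/2 = 9.83093.
Running total after boundary: 474.370.
Correction k=1: B_{2}/2! · (f^{(1)}(48) − f^{(1)}(9)) = 1/12 · (-0.0878657 − 0.584101) = -0.0559972.
Running total after k=1: 474.314.
Correction k=2: B_{4}/4! · (f^{(3)}(48) − f^{(3)}(9)) = −1/720 · (0.000338988 − 0.00165255) = 1.82439e-06.
Running total after k=2: 474.314.
Correction k=3: B_{6}/6! · (f^{(5)}(48) − f^{(5)}(9)) = 1/30240 · (5.75443e-07 − 2.20247e-06) = -5.38038e-11.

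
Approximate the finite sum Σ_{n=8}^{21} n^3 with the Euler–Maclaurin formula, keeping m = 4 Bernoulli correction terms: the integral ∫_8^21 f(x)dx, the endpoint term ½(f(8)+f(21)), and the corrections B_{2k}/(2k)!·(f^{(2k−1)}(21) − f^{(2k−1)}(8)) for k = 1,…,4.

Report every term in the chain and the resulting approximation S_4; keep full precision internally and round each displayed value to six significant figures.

Integral: ∫_8^21 x^3 dx = 47596.2.
½[f(8) + f(21)] = ½[512.000 + 9261.00] = 4886.50.
So far: 52482.8.
Order-1 term: 1/12 · (1323.00 − 192.000) = 94.2500.
After k=1: 52577.0.
Order-2 term: −1/720 · (6.00000 − 6.00000) = 0.00000.
After k=2: 52577.0.
Order-3 term: 1/30240 · (0.00000 − 0.00000) = 0.00000.
After k=3: 52577.0.
Order-4 term: −1/1209600 · (0.00000 − 0.00000) = 0.00000.

S_4 ≈ 52577.0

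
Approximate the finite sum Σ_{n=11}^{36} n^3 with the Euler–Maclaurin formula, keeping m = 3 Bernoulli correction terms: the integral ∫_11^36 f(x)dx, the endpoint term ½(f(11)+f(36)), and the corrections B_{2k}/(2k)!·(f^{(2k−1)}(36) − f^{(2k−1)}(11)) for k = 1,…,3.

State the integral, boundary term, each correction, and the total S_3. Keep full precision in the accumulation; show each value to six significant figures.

Integral: ∫_11^36 x^3 dx = 416244.
Endpoint term: (f(11) + f(36))/2 = (1331.00 + 46656.0)/2 = 23993.5.
Running total after boundary: 440237.
Order-1 term: 1/12 · (3888.00 − 363.000) = 293.750.
Partial sum through k=1: 440531.
Order-2 term: −1/720 · (6.00000 − 6.00000) = 0.00000.
Partial sum through k=2: 440531.
Order-3 term: 1/30240 · (0.00000 − 0.00000) = 0.00000.

S_3 ≈ 440531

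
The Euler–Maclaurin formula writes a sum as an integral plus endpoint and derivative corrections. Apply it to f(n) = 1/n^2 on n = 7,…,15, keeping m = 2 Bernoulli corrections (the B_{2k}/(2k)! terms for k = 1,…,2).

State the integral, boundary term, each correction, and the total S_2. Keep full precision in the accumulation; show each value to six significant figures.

The integral term ∫_7^15 1/x^2 dx = 0.0761905.
Endpoint term: (f(7) + f(15))/2 = (0.0204082 + 0.00444444)/2 = 0.0124263.
So far: 0.0886168.
Order-1 term: 1/12 · (-0.000592593 − (-0.00583090)) = 0.000436526.
Partial sum through k=1: 0.0890533.
Order-2 term: −1/720 · (-3.16049e-05 − (-0.00142798)) = -1.93940e-06.

S_2 ≈ 0.0890514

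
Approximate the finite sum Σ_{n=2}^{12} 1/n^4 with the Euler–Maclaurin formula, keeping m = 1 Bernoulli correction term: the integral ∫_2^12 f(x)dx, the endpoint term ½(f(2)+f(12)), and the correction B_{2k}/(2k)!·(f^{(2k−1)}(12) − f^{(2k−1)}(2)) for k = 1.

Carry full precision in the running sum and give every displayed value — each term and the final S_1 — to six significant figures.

S_1 ≈ 0.0831632

∫_2^12 1/x^4 dx evaluates to 0.0414738.
½[f(2) + f(12)] = ½[0.0625000 + 4.82253e-05] = 0.0312741.
Integral + boundary = 0.0727479.
Order-1 term: 1/12 · (-1.60751e-05 − (-0.125000)) = 0.0104153.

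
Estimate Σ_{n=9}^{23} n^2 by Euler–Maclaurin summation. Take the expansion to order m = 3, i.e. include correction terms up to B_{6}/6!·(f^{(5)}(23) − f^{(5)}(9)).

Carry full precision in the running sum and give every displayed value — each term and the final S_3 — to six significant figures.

The integral term ∫_9^23 x^2 dx = 3812.67.
½[f(9) + f(23)] = ½[81.0000 + 529.000] = 305.000.
So far: 4117.67.
Correction k=1: B_{2}/2! · (f^{(1)}(23) − f^{(1)}(9)) = 1/12 · (46.0000 − 18.0000) = 2.33333.
After k=1: 4120.00.
Correction k=2: B_{4}/4! · (f^{(3)}(23) − f^{(3)}(9)) = −1/720 · (0.00000 − 0.00000) = 0.00000.
After k=2: 4120.00.
Correction k=3: B_{6}/6! · (f^{(5)}(23) − f^{(5)}(9)) = 1/30240 · (0.00000 − 0.00000) = 0.00000.

S_3 ≈ 4120.00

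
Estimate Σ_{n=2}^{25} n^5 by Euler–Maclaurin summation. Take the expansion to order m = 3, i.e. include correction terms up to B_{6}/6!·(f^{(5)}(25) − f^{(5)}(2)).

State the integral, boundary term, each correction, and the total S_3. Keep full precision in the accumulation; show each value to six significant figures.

S_3 ≈ 4.57356e+07

The integral term ∫_2^25 x^5 dx = 4.06901e+07.
½[f(2) + f(25)] = ½[32.0000 + 9.76562e+06] = 4.88283e+06.
Running total after boundary: 4.55729e+07.
k=1: B_{2}/(2)! × [f^{(1)}(25) − f^{(1)}(2)] = 1/12 × (1.95312e+06 − 80.0000) = 162754.
After k=1: 4.57357e+07.
k=2: B_{4}/(4)! × [f^{(3)}(25) − f^{(3)}(2)] = −1/720 × (37500.0 − 240.000) = -51.7500.
After k=2: 4.57356e+07.
k=3: B_{6}/(6)! × [f^{(5)}(25) − f^{(5)}(2)] = 1/30240 × (120.000 − 120.000) = 0.00000.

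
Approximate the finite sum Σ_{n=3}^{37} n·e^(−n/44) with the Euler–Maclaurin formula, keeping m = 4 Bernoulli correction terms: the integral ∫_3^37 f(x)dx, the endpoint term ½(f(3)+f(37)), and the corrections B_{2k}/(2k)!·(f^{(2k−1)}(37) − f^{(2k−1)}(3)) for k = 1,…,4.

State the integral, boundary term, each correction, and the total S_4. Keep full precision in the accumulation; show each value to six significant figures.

S_4 ≈ 403.795

Integral: ∫_3^37 x·e^(−x/44) dx = 394.481.
Boundary: ½(f(3) + f(37)) = ½(2.80227 + 15.9588) = 9.38052.
Integral + boundary = 403.862.
Order-1 term: 1/12 · (0.0686188 − 0.870403) = -0.0668153.
After k=1: 403.795.
Order-2 term: −1/720 · (0.000481020 − 0.00141456) = 1.29658e-06.
After k=2: 403.795.
Order-3 term: 1/30240 · (4.78614e-07 − 1.22909e-06) = -2.48175e-11.
After k=3: 403.795.
Order-4 term: −1/1209600 · (3.66099e-10 − 8.92319e-10) = 4.35036e-16.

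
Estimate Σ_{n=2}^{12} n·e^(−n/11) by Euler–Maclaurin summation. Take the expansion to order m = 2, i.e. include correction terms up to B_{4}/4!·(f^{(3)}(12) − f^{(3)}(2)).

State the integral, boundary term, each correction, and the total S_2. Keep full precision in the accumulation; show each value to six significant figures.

S_2 ≈ 37.0310

The integral term ∫_2^12 x·e^(−x/11) dx = 34.2412.
Endpoint term: (f(2) + f(12))/2 = (1.66751 + 4.03093)/2 = 2.84922.
Integral + boundary = 37.0904.
Order-1 term: 1/12 · (-0.0305374 − 0.682161) = -0.0593916.
Partial sum through k=1: 37.0310.
Order-2 term: −1/720 · (0.00529987 − 0.0194187) = 1.96095e-05.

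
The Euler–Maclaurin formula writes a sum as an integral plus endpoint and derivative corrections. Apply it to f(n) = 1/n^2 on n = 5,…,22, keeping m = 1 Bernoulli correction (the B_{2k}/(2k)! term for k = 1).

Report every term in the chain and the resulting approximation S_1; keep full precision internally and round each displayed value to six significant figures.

S_1 ≈ 0.176896

Integral: ∫_5^22 1/x^2 dx = 0.154545.
Boundary: ½(f(5) + f(22)) = ½(0.0400000 + 0.00206612) = 0.0210331.
Integral + boundary = 0.175579.
k=1: B_{2}/(2)! × [f^{(1)}(22) − f^{(1)}(5)] = 1/12 × (-0.000187829 − (-0.0160000)) = 0.00131768.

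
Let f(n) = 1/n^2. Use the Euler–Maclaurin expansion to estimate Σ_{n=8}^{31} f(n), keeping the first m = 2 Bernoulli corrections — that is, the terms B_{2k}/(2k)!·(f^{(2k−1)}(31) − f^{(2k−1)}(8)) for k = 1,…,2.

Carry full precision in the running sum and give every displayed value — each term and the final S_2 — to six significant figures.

The integral term ∫_8^31 1/x^2 dx = 0.0927419.
Boundary: ½(f(8) + f(31)) = ½(0.0156250 + 0.00104058) = 0.00833279.
Running total after boundary: 0.101075.
Correction k=1: B_{2}/2! · (f^{(1)}(31) − f^{(1)}(8)) = 1/12 · (-6.71344e-05 − (-0.00390625)) = 0.000319926.
Running total after k=1: 0.101395.
Correction k=2: B_{4}/4! · (f^{(3)}(31) − f^{(3)}(8)) = −1/720 · (-8.38306e-07 − (-0.000732422)) = -1.01609e-06.

S_2 ≈ 0.101394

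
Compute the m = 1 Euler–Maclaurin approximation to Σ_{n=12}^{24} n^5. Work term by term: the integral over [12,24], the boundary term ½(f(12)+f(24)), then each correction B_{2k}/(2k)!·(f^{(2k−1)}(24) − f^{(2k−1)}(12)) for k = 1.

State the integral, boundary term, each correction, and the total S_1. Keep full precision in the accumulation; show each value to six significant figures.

Integral: ∫_12^24 x^5 dx = 3.13528e+07.
Endpoint term: (f(12) + f(24))/2 = (248832 + 7.96262e+06)/2 = 4.10573e+06.
So far: 3.54586e+07.
Correction k=1: B_{2}/2! · (f^{(1)}(24) − f^{(1)}(12)) = 1/12 · (1.65888e+06 − 103680) = 129600.

S_1 ≈ 3.55882e+07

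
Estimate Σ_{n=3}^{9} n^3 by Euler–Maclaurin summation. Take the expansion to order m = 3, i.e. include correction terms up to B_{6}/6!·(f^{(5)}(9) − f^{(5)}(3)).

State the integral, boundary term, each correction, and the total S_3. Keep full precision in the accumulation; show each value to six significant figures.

∫_3^9 x^3 dx evaluates to 1620.00.
Boundary: ½(f(3) + f(9)) = ½(27.0000 + 729.000) = 378.000.
Running total after boundary: 1998.00.
k=1: B_{2}/(2)! × [f^{(1)}(9) − f^{(1)}(3)] = 1/12 × (243.000 − 27.0000) = 18.0000.
Running total after k=1: 2016.00.
k=2: B_{4}/(4)! × [f^{(3)}(9) − f^{(3)}(3)] = −1/720 × (6.00000 − 6.00000) = 0.00000.
Running total after k=2: 2016.00.
k=3: B_{6}/(6)! × [f^{(5)}(9) − f^{(5)}(3)] = 1/30240 × (0.00000 − 0.00000) = 0.00000.

S_3 ≈ 2016.00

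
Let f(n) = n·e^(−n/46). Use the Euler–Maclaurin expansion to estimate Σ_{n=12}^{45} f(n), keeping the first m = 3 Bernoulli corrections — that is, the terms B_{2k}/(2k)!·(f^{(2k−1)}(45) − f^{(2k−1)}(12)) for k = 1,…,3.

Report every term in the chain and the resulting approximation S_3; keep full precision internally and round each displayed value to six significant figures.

S_3 ≈ 494.625

Integral: ∫_12^45 x·e^(−x/46) dx = 481.591.
Boundary: ½(f(12) + f(45)) = ½(9.24458 + 16.9184) = 13.0815.
Running total after boundary: 494.672.
k=1: B_{2}/(2)! × [f^{(1)}(45) − f^{(1)}(12)] = 1/12 × (0.00817314 − 0.569412) = -0.0467699.
Running total after k=1: 494.625.
k=2: B_{4}/(4)! × [f^{(3)}(45) − f^{(3)}(12)] = −1/720 × (0.000359216 − 0.000997247) = 8.86154e-07.
Running total after k=2: 494.625.
k=3: B_{6}/(6)! × [f^{(5)}(45) − f^{(5)}(12)] = 1/30240 × (3.37699e-07 − 8.15405e-07) = -1.57972e-11.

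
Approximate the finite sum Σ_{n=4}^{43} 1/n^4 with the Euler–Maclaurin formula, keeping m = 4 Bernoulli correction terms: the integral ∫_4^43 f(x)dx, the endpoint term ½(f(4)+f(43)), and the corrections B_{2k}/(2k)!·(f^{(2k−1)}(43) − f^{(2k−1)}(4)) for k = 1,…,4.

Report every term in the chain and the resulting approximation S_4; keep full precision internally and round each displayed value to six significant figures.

S_4 ≈ 0.00747349

Integral: ∫_4^43 1/x^4 dx = 0.00520414.
Boundary: ½(f(4) + f(43)) = ½(0.00390625 + 2.92500e-07) = 0.00195327.
Integral + boundary = 0.00715741.
Order-1 term: 1/12 · (-2.72093e-08 − (-0.00390625)) = 0.000325519.
Running total after k=1: 0.00748293.
Order-2 term: −1/720 · (-4.41471e-10 − (-0.00732422)) = -1.01725e-05.
Running total after k=2: 0.00747276.
Order-3 term: 1/30240 · (-1.33707e-11 − (-0.0256348)) = 8.47711e-07.
Running total after k=3: 0.00747361.
Order-4 term: −1/1209600 · (-6.50817e-13 − (-0.144196)) = -1.19209e-07.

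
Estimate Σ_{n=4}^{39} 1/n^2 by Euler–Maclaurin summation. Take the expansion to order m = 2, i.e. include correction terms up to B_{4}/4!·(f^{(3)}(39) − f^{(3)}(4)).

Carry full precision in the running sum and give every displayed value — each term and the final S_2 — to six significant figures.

S_2 ≈ 0.258507

Integral: ∫_4^39 1/x^2 dx = 0.224359.
Endpoint term: (f(4) + f(39))/2 = (0.0625000 + 0.000657462)/2 = 0.0315787.
Integral + boundary = 0.255938.
Correction k=1: B_{2}/2! · (f^{(1)}(39) − f^{(1)}(4)) = 1/12 · (-3.37160e-05 − (-0.0312500)) = 0.00260136.
Partial sum through k=1: 0.258539.
Correction k=2: B_{4}/4! · (f^{(3)}(39) − f^{(3)}(4)) = −1/720 · (-2.66004e-07 − (-0.0234375)) = -3.25517e-05.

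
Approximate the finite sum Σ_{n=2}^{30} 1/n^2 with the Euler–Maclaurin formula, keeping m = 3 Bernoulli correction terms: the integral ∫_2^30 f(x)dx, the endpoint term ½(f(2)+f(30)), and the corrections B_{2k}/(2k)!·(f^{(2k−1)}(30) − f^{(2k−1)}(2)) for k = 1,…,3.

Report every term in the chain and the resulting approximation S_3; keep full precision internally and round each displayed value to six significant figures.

The integral term ∫_2^30 1/x^2 dx = 0.466667.
Boundary: ½(f(2) + f(30)) = ½(0.250000 + 0.00111111) = 0.125556.
Running total after boundary: 0.592222.
Order-1 term: 1/12 · (-7.40741e-05 − (-0.250000)) = 0.0208272.
Running total after k=1: 0.613049.
Order-2 term: −1/720 · (-9.87654e-07 − (-0.750000)) = -0.00104167.
Running total after k=2: 0.612008.
Order-3 term: 1/30240 · (-3.29218e-08 − (-5.62500)) = 0.000186012.

S_3 ≈ 0.612194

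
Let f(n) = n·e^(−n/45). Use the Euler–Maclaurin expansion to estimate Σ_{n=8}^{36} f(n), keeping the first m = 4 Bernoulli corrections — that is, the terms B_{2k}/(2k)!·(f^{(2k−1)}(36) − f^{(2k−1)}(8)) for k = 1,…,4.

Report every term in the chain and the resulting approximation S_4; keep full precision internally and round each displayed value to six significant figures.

S_4 ≈ 370.134

Integral: ∫_8^36 x·e^(−x/45) dx = 358.747.
Endpoint term: (f(8) + f(36))/2 = (6.69703 + 16.1758)/2 = 11.4364.
So far: 370.184.
Order-1 term: 1/12 · (0.0898658 − 0.688306) = -0.0498700.
After k=1: 370.134.
Order-2 term: −1/720 · (0.000488160 − 0.00116670) = 9.42413e-07.
After k=2: 370.134.
Order-3 term: 1/30240 · (4.60218e-07 − 9.84440e-07) = -1.73354e-11.
After k=3: 370.134.
Order-4 term: −1/1209600 · (3.35491e-10 − 6.87769e-10) = 2.91235e-16.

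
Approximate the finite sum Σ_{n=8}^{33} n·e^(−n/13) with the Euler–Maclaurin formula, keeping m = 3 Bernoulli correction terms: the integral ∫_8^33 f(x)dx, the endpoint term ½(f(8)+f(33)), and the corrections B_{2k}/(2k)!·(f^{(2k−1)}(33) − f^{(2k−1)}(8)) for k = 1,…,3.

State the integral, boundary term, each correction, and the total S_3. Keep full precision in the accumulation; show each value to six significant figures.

S_3 ≈ 103.741

The integral term ∫_8^33 x·e^(−x/13) dx = 100.303.
Boundary: ½(f(8) + f(33)) = ½(4.32346 + 2.60660) = 3.46503.
Integral + boundary = 103.769.
Order-1 term: 1/12 · (-0.121520 − 0.207859) = -0.0274482.
After k=1: 103.741.
Order-2 term: −1/720 · (0.000215716 − 0.00762559) = 1.02915e-05.
After k=2: 103.741.
Order-3 term: 1/30240 · (6.80759e-06 − 8.29660e-05) = -2.51846e-09.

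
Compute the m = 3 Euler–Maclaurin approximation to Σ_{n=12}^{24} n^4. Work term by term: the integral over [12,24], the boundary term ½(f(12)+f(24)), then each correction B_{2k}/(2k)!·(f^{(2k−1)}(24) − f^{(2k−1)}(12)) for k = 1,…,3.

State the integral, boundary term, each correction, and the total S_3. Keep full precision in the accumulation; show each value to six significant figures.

Integral: ∫_12^24 x^4 dx = 1.54276e+06.
½[f(12) + f(24)] = ½[20736.0 + 331776] = 176256.
Integral + boundary = 1.71901e+06.
Order-1 term: 1/12 · (55296.0 − 6912.00) = 4032.00.
Partial sum through k=1: 1.72305e+06.
Order-2 term: −1/720 · (576.000 − 288.000) = -0.400000.
Partial sum through k=2: 1.72305e+06.
Order-3 term: 1/30240 · (0.00000 − 0.00000) = 0.00000.

S_3 ≈ 1.72305e+06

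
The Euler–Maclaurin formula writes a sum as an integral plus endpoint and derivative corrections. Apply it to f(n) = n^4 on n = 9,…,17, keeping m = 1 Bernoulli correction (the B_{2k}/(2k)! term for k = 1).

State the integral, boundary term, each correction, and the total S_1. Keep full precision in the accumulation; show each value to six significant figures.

The integral term ∫_9^17 x^4 dx = 272162.
Endpoint term: (f(9) + f(17))/2 = (6561.00 + 83521.0)/2 = 45041.0.
Running total after boundary: 317203.
Order-1 term: 1/12 · (19652.0 − 2916.00) = 1394.67.

S_1 ≈ 318597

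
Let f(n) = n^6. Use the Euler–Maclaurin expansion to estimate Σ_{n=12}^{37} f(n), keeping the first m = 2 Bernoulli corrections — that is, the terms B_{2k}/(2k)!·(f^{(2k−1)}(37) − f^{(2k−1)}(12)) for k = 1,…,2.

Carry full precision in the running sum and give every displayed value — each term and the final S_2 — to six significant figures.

∫_12^37 x^6 dx evaluates to 1.35566e+10.
Boundary: ½(f(12) + f(37)) = ½(2.98598e+06 + 2.56573e+09) = 1.28436e+09.
So far: 1.48409e+10.
Order-1 term: 1/12 · (4.16064e+08 − 1.49299e+06) = 3.45476e+07.
After k=1: 1.48755e+10.
Order-2 term: −1/720 · (6.07836e+06 − 207360) = -8154.17.

S_2 ≈ 1.48755e+10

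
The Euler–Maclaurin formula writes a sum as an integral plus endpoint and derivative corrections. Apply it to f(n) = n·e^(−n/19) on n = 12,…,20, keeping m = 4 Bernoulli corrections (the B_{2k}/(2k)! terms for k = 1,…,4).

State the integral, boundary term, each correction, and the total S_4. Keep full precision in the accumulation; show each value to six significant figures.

∫_12^20 x·e^(−x/19) dx evaluates to 54.5793.
Endpoint term: (f(12) + f(20))/2 = (6.38102 + 6.98036)/2 = 6.68069.
So far: 61.2600.
Correction k=1: B_{2}/2! · (f^{(1)}(20) − f^{(1)}(12)) = 1/12 · (-0.0183694 − 0.195908) = -0.0178565.
Partial sum through k=1: 61.2421.
Correction k=2: B_{4}/4! · (f^{(3)}(20) − f^{(3)}(12)) = −1/720 · (0.00188273 − 0.00348867) = 2.23047e-06.
Partial sum through k=2: 61.2421.
Correction k=3: B_{6}/6! · (f^{(5)}(20) − f^{(5)}(12)) = 1/30240 · (1.05716e-05 − 1.78246e-05) = -2.39846e-10.
Partial sum through k=3: 61.2421.
Correction k=4: B_{8}/8! · (f^{(7)}(20) − f^{(7)}(12)) = −1/1209600 · (4.41216e-08 − 7.19812e-08) = 2.30321e-14.

S_4 ≈ 61.2421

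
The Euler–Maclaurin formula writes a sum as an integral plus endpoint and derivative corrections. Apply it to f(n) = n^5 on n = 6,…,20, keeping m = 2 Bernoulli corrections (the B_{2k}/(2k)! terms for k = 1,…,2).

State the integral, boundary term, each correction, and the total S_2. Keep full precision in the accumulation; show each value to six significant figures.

S_2 ≈ 1.23289e+07

Integral: ∫_6^20 x^5 dx = 1.06589e+07.
½[f(6) + f(20)] = ½[7776.00 + 3.20000e+06] = 1.60389e+06.
So far: 1.22628e+07.
Order-1 term: 1/12 · (800000 − 6480.00) = 66126.7.
Partial sum through k=1: 1.23289e+07.
Order-2 term: −1/720 · (24000.0 − 2160.00) = -30.3333.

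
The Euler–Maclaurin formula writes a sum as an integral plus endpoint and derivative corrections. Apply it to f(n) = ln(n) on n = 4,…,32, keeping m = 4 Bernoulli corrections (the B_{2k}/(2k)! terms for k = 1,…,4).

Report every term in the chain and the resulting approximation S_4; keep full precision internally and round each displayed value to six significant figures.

Integral: ∫_4^32 ln(x) dx = 77.3584.
Boundary: ½(f(4) + f(32)) = ½(1.38629 + 3.46574) = 2.42602.
Integral + boundary = 79.7844.
Order-1 term: 1/12 · (0.0312500 − 0.250000) = -0.0182292.
Running total after k=1: 79.7662.
Order-2 term: −1/720 · (6.10352e-05 − 0.0312500) = 4.33180e-05.
Running total after k=2: 79.7662.
Order-3 term: 1/30240 · (7.15256e-07 − 0.0234375) = -7.75026e-07.
Running total after k=3: 79.7662.
Order-4 term: −1/1209600 · (2.09548e-08 − 0.0439453) = 3.63304e-08.

S_4 ≈ 79.7662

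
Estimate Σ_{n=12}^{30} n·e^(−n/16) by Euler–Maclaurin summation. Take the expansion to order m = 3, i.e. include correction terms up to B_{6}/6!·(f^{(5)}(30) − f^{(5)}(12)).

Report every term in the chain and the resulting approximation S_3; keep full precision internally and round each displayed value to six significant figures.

∫_12^30 x·e^(−x/16) dx evaluates to 98.7510.
½[f(12) + f(30)] = ½[5.66840 + 4.60065] = 5.13452.
Running total after boundary: 103.885.
Order-1 term: 1/12 · (-0.134186 − 0.118092) = -0.0210231.
Running total after k=1: 103.864.
Order-2 term: −1/720 · (0.000673923 − 0.00415166) = 4.83019e-06.
Running total after k=2: 103.864.
Order-3 term: 1/30240 · (7.31253e-06 − 3.06329e-05) = -7.71176e-10.

S_3 ≈ 103.864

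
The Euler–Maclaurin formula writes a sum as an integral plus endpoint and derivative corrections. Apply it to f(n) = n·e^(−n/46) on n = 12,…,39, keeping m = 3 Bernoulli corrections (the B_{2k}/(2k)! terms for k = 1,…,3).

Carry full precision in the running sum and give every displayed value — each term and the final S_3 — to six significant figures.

∫_12^39 x·e^(−x/46) dx evaluates to 380.548.
Endpoint term: (f(12) + f(39))/2 = (9.24458 + 16.7055)/2 = 12.9750.
Integral + boundary = 393.523.
Order-1 term: 1/12 · (0.0651830 − 0.569412) = -0.0420191.
Running total after k=1: 393.481.
Order-2 term: −1/720 · (0.000435668 − 0.000997247) = 7.79971e-07.
Running total after k=2: 393.481.
Order-3 term: 1/30240 · (3.97226e-07 − 8.15405e-07) = -1.38286e-11.

S_3 ≈ 393.481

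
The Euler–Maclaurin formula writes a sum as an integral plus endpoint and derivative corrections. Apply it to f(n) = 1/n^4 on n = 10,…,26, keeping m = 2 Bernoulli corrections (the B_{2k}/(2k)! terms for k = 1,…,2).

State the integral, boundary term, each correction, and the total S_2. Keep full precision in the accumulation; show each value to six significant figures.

S_2 ≈ 0.000368751

Integral: ∫_10^26 1/x^4 dx = 0.000314368.
Boundary: ½(f(10) + f(26)) = ½(0.000100000 + 2.18830e-06) = 5.10941e-05.
Integral + boundary = 0.000365462.
k=1: B_{2}/(2)! × [f^{(1)}(26) − f^{(1)}(10)] = 1/12 × (-3.36661e-07 − (-4.00000e-05)) = 3.30528e-06.
After k=1: 0.000368768.
k=2: B_{4}/(4)! × [f^{(3)}(26) − f^{(3)}(10)] = −1/720 × (-1.49406e-08 − (-1.20000e-05)) = -1.66459e-08.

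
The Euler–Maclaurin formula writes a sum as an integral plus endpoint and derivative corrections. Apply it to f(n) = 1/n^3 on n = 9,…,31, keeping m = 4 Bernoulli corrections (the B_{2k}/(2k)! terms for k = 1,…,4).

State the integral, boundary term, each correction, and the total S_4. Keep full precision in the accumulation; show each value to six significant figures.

S_4 ≈ 0.00639288

Integral: ∫_9^31 1/x^3 dx = 0.00565255.
½[f(9) + f(31)] = ½[0.00137174 + 3.35672e-05] = 0.000702655.
So far: 0.00635520.
Order-1 term: 1/12 · (-3.24844e-06 − (-0.000457247)) = 3.78332e-05.
Running total after k=1: 0.00639304.
Order-2 term: −1/720 · (-6.76054e-08 − (-0.000112901)) = -1.56712e-07.
Running total after k=2: 0.00639288.
Order-3 term: 1/30240 · (-2.95466e-09 − (-5.85410e-05)) = 1.93578e-09.
Running total after k=3: 0.00639288.
Order-4 term: −1/1209600 · (-2.21369e-10 − (-5.20365e-05)) = -4.30194e-11.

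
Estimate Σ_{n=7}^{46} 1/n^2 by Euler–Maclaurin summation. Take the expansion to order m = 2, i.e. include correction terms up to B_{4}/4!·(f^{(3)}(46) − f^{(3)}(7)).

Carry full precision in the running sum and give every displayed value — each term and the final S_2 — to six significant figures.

S_2 ≈ 0.132041

∫_7^46 1/x^2 dx evaluates to 0.121118.
Boundary: ½(f(7) + f(46)) = ½(0.0204082 + 0.000472590) = 0.0104404.
Running total after boundary: 0.131558.
k=1: B_{2}/(2)! × [f^{(1)}(46) − f^{(1)}(7)] = 1/12 × (-2.05474e-05 − (-0.00583090)) = 0.000484196.
After k=1: 0.132043.
k=2: B_{4}/(4)! × [f^{(3)}(46) − f^{(3)}(7)] = −1/720 × (-1.16526e-07 − (-0.00142798)) = -1.98314e-06.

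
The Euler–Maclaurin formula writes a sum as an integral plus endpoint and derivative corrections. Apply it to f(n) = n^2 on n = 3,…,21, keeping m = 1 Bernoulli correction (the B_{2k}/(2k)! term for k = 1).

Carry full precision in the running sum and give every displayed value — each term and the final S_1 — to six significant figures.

∫_3^21 x^2 dx evaluates to 3078.00.
½[f(3) + f(21)] = ½[9.00000 + 441.000] = 225.000.
So far: 3303.00.
Correction k=1: B_{2}/2! · (f^{(1)}(21) − f^{(1)}(3)) = 1/12 · (42.0000 − 6.00000) = 3.00000.

S_1 ≈ 3306.00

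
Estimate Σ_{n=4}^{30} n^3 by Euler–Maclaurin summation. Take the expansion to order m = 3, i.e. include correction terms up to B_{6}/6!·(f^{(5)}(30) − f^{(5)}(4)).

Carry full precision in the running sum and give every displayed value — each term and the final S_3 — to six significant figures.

S_3 ≈ 216189

Integral: ∫_4^30 x^3 dx = 202436.
Endpoint term: (f(4) + f(30))/2 = (64.0000 + 27000.0)/2 = 13532.0.
Integral + boundary = 215968.
k=1: B_{2}/(2)! × [f^{(1)}(30) − f^{(1)}(4)] = 1/12 × (2700.00 − 48.0000) = 221.000.
Running total after k=1: 216189.
k=2: B_{4}/(4)! × [f^{(3)}(30) − f^{(3)}(4)] = −1/720 × (6.00000 − 6.00000) = 0.00000.
Running total after k=2: 216189.
k=3: B_{6}/(6)! × [f^{(5)}(30) − f^{(5)}(4)] = 1/30240 × (0.00000 − 0.00000) = 0.00000.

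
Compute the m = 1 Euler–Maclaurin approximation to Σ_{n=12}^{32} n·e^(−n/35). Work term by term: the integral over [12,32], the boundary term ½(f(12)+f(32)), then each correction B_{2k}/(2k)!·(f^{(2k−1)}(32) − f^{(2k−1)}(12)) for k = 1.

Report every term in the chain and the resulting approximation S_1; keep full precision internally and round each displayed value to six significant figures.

Integral: ∫_12^32 x·e^(−x/35) dx = 227.639.
Endpoint term: (f(12) + f(32))/2 = (8.51688 + 12.8257)/2 = 10.6713.
Running total after boundary: 238.310.
k=1: B_{2}/(2)! × [f^{(1)}(32) − f^{(1)}(12)] = 1/12 × (0.0343545 − 0.466400) = -0.0360038.

S_1 ≈ 238.274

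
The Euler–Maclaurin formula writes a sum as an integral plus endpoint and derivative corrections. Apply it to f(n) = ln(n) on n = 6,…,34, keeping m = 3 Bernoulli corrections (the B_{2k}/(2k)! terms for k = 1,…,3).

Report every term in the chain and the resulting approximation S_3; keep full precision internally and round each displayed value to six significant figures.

S_3 ≈ 83.7933

The integral term ∫_6^34 ln(x) dx = 81.1457.
Boundary: ½(f(6) + f(34)) = ½(1.79176 + 3.52636) = 2.65906.
Running total after boundary: 83.8048.
Correction k=1: B_{2}/2! · (f^{(1)}(34) − f^{(1)}(6)) = 1/12 · (0.0294118 − 0.166667) = -0.0114379.
After k=1: 83.7933.
Correction k=2: B_{4}/4! · (f^{(3)}(34) − f^{(3)}(6)) = −1/720 · (5.08854e-05 − 0.00925926) = 1.27894e-05.
After k=2: 83.7933.
Correction k=3: B_{6}/6! · (f^{(5)}(34) − f^{(5)}(6)) = 1/30240 · (5.28222e-07 − 0.00308642) = -1.02047e-07.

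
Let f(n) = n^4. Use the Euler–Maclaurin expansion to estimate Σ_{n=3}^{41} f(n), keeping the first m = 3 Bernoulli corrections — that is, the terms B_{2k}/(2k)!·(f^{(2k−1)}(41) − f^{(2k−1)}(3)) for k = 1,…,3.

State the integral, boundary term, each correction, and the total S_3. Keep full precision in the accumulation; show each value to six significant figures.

S_3 ≈ 2.46071e+07

∫_3^41 x^4 dx evaluates to 2.31712e+07.
½[f(3) + f(41)] = ½[81.0000 + 2.82576e+06] = 1.41292e+06.
Running total after boundary: 2.45841e+07.
Order-1 term: 1/12 · (275684 − 108.000) = 22964.7.
After k=1: 2.46071e+07.
Order-2 term: −1/720 · (984.000 − 72.0000) = -1.26667.
After k=2: 2.46071e+07.
Order-3 term: 1/30240 · (0.00000 − 0.00000) = 0.00000.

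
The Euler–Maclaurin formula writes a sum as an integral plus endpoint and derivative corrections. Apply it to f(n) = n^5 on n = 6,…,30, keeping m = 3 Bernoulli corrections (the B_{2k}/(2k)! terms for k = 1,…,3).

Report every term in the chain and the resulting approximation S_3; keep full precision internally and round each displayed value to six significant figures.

∫_6^30 x^5 dx evaluates to 1.21492e+08.
½[f(6) + f(30)] = ½[7776.00 + 2.43000e+07] = 1.21539e+07.
So far: 1.33646e+08.
k=1: B_{2}/(2)! × [f^{(1)}(30) − f^{(1)}(6)] = 1/12 × (4.05000e+06 − 6480.00) = 336960.
Running total after k=1: 1.33983e+08.
k=2: B_{4}/(4)! × [f^{(3)}(30) − f^{(3)}(6)] = −1/720 × (54000.0 − 2160.00) = -72.0000.
Running total after k=2: 1.33983e+08.
k=3: B_{6}/(6)! × [f^{(5)}(30) − f^{(5)}(6)] = 1/30240 × (120.000 − 120.000) = 0.00000.

S_3 ≈ 1.33983e+08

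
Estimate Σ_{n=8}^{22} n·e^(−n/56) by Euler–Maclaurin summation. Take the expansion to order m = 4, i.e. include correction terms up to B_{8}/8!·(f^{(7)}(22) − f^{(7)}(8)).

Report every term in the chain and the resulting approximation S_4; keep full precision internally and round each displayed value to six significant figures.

S_4 ≈ 168.810

∫_8^22 x·e^(−x/56) dx evaluates to 157.944.
Boundary: ½(f(8) + f(22)) = ½(6.93502 + 14.8528) = 10.8939.
Integral + boundary = 168.837.
Order-1 term: 1/12 · (0.409897 − 0.743038) = -0.0277617.
After k=1: 168.810.
Order-2 term: −1/720 · (0.000561272 − 0.000789794) = 3.17392e-07.
After k=2: 168.810.
Order-3 term: 1/30240 · (3.16274e-07 − 4.28141e-07) = -3.69929e-12.
After k=3: 168.810.
Order-4 term: −1/1209600 · (1.44634e-10 − 1.92740e-10) = 3.97707e-17.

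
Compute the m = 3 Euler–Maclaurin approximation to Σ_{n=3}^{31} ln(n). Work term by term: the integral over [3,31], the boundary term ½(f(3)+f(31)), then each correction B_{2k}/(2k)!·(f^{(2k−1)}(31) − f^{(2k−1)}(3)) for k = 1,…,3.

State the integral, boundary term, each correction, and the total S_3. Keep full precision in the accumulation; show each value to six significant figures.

Integral: ∫_3^31 ln(x) dx = 75.1578.
½[f(3) + f(31)] = ½[1.09861 + 3.43399] = 2.26630.
Running total after boundary: 77.4241.
Order-1 term: 1/12 · (0.0322581 − 0.333333) = -0.0250896.
After k=1: 77.3990.
Order-2 term: −1/720 · (6.71344e-05 − 0.0740741) = 0.000102787.
After k=2: 77.3991.
Order-3 term: 1/30240 · (8.38306e-07 − 0.0987654) = -3.26602e-06.

S_3 ≈ 77.3991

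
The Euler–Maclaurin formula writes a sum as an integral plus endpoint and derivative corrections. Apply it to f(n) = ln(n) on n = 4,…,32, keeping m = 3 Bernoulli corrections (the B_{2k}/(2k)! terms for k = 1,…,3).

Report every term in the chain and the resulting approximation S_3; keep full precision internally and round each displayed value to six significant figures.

S_3 ≈ 79.7662

Integral: ∫_4^32 ln(x) dx = 77.3584.
Endpoint term: (f(4) + f(32))/2 = (1.38629 + 3.46574)/2 = 2.42602.
Running total after boundary: 79.7844.
k=1: B_{2}/(2)! × [f^{(1)}(32) − f^{(1)}(4)] = 1/12 × (0.0312500 − 0.250000) = -0.0182292.
Partial sum through k=1: 79.7662.
k=2: B_{4}/(4)! × [f^{(3)}(32) − f^{(3)}(4)] = −1/720 × (6.10352e-05 − 0.0312500) = 4.33180e-05.
Partial sum through k=2: 79.7662.
k=3: B_{6}/(6)! × [f^{(5)}(32) − f^{(5)}(4)] = 1/30240 × (7.15256e-07 − 0.0234375) = -7.75026e-07.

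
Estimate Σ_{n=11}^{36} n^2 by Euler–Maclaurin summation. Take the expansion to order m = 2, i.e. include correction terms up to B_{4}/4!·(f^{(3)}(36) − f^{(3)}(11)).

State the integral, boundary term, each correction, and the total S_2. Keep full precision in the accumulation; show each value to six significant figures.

Integral: ∫_11^36 x^2 dx = 15108.3.
Boundary: ½(f(11) + f(36)) = ½(121.000 + 1296.00) = 708.500.
Integral + boundary = 15816.8.
Order-1 term: 1/12 · (72.0000 − 22.0000) = 4.16667.
Running total after k=1: 15821.0.
Order-2 term: −1/720 · (0.00000 − 0.00000) = 0.00000.

S_2 ≈ 15821.0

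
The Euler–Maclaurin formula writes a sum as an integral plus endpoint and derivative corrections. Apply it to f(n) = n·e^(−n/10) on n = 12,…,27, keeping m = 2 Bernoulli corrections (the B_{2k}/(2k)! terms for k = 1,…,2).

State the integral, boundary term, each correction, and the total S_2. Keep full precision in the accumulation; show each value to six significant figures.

S_2 ≈ 44.1066

The integral term ∫_12^27 x·e^(−x/10) dx = 41.3967.
Boundary: ½(f(12) + f(27)) = ½(3.61433 + 1.81455) = 2.71444.
Running total after boundary: 44.1111.
k=1: B_{2}/(2)! × [f^{(1)}(27) − f^{(1)}(12)] = 1/12 × (-0.114249 − (-0.0602388)) = -0.00450088.
Partial sum through k=1: 44.1066.
k=2: B_{4}/(4)! × [f^{(3)}(27) − f^{(3)}(12)] = −1/720 × (0.000201617 − 0.00542150) = 7.24983e-06.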